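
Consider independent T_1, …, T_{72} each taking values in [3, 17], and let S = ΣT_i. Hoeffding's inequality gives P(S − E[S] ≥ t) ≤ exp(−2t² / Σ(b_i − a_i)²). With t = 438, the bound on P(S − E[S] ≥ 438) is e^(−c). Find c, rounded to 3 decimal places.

27.189

Σ(b_i − a_i)² = 72·(14)² = 14112.
c = 2t²/14112 = 2·438²/14112 = 27.1888.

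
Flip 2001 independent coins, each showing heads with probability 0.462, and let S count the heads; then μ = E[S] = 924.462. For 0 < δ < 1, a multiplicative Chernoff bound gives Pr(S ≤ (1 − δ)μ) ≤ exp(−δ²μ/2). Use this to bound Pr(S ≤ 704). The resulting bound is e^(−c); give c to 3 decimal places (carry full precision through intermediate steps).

26.287

Write 704 = (1 − δ)μ, so δ = 1 − 704/924.462 = 0.238476…
Then the exponent is δ²μ/2 = (μ − 704)²/(2μ) = 26.287448.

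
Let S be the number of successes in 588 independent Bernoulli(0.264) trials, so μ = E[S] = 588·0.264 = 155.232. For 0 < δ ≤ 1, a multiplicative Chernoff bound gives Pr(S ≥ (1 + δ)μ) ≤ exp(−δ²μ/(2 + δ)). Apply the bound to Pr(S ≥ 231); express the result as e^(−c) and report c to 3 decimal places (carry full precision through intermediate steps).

Write 231 = (1 + δ)μ, so δ = 231/155.232 − 1 = 0.4880952…
Then the exponent is δ²μ/(2 + δ) = (231 − μ)² / (μ·(2 + δ)) = 14.863579.

14.864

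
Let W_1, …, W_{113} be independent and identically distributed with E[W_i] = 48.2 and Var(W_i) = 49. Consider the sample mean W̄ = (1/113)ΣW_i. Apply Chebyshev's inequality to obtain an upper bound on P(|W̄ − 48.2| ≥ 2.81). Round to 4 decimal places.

Var(W̄) = Var(W_i)/n = 49/113 = 0.43363.
Chebyshev: P(|W̄ − 48.2| ≥ 2.81) ≤ Var(W̄)/(2.81)² = 49/(113·2.81²) = 0.0549.

0.0549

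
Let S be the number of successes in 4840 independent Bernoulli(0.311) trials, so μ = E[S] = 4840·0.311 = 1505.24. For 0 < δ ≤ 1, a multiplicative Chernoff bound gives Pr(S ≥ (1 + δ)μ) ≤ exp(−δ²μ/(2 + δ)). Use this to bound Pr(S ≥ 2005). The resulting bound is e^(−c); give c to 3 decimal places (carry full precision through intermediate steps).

Write 2005 = (1 + δ)μ, so δ = 2005/1505.24 − 1 = 0.3320135…
Then the exponent is δ²μ/(2 + δ) = (2005 − μ)² / (μ·(2 + δ)) = 71.151846.

71.152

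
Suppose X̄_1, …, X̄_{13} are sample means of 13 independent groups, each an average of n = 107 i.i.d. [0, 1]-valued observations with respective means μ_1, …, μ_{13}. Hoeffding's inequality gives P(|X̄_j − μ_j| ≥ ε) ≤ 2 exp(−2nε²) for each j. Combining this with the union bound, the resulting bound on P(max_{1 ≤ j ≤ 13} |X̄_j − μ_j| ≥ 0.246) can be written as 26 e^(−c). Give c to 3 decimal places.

12.950

Union bound over the 13 events: P(max_{1 ≤ j ≤ 13} |X̄_j − μ_j| ≥ 0.246) ≤ 13·2·exp(−2nε²) = 26 exp(−2·107·0.246²).
So c = 2·107·0.246² = 12.9504.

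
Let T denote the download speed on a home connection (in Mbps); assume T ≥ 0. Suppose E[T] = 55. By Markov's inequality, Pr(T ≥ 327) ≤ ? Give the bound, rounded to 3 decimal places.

0.168

Markov's inequality: for a non-negative random variable, Pr(T ≥ a) ≤ E[T]/a.
Here E[T] = 55 and a = 327, so the bound is 55/327 = 0.1682.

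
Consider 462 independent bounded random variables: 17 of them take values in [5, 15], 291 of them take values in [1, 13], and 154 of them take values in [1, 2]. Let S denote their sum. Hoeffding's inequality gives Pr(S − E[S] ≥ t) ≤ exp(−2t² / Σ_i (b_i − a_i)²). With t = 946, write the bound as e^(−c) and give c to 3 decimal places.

40.903

Σ(b_i − a_i)² = 17·10² + 291·12² + 154·1² = 43758.
c = 2t² / 43758 = 2·946² / 43758 = 40.9030.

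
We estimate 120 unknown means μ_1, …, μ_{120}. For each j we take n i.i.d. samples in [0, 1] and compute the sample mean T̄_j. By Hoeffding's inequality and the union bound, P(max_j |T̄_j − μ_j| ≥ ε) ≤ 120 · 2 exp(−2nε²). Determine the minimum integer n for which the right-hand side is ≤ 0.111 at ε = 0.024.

6666

Need 2·120·exp(−2nε²) ≤ 0.111, i.e. exp(−2nε²) ≤ 0.111/240.
So 2nε² ≥ ln(240/0.111) = 7.678864.
Hence n ≥ 7.678864/(2·0.024²) = 6665.681.
The smallest integer n is 6666.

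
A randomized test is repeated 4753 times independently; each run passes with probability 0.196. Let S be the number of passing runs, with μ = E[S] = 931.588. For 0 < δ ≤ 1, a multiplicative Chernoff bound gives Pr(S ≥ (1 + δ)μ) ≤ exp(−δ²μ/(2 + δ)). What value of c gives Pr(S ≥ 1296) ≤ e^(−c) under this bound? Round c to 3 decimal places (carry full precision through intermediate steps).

59.614

Write 1296 = (1 + δ)μ, so δ = 1296/931.588 − 1 = 0.3911729…
Then the exponent is δ²μ/(2 + δ) = (1296 − μ)² / (μ·(2 + δ)) = 59.614303.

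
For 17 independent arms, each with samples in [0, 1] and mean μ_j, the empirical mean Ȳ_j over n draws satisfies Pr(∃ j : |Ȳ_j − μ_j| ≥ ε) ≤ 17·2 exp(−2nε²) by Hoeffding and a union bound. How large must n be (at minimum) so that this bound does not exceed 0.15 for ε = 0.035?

2214

Need 2·17·exp(−2nε²) ≤ 0.15, i.e. exp(−2nε²) ≤ 0.15/34.
So 2nε² ≥ ln(34/0.15) = 5.423481.
Hence n ≥ 5.423481/(2·0.035²) = 2213.666.
The smallest integer n is 2214.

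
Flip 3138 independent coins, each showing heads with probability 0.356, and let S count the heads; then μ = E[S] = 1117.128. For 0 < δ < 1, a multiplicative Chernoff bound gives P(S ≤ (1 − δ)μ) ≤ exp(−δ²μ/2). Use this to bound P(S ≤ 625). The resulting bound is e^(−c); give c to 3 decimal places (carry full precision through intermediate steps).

108.398

Write 625 = (1 − δ)μ, so δ = 1 − 625/1117.128 = 0.4405296…
Then the exponent is δ²μ/2 = (μ − 625)²/(2μ) = 108.398486.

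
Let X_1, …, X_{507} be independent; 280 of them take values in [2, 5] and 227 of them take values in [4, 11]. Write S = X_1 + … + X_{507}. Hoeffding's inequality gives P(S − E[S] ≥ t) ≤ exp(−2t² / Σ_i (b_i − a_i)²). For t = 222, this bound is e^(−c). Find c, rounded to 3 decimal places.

7.225

Σ(b_i − a_i)² = 280·3² + 227·7² = 13643.
c = 2t² / 13643 = 2·222² / 13643 = 7.2248.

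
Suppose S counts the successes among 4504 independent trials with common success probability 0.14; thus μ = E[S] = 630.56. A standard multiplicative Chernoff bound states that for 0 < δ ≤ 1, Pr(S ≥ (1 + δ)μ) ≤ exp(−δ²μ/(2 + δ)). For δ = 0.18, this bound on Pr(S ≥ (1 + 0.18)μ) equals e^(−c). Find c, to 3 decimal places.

c = δ²μ/(2 + δ) = 0.18²·630.56/(2 + 0.18) = 9.3716.

9.372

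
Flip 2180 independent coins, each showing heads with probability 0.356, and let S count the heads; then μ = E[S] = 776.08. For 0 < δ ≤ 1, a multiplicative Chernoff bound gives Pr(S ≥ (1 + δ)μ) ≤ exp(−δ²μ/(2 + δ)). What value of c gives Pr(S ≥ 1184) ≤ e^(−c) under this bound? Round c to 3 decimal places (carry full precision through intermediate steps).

Write 1184 = (1 + δ)μ, so δ = 1184/776.08 − 1 = 0.5256159…
Then the exponent is δ²μ/(2 + δ) = (1184 − μ)² / (μ·(2 + δ)) = 84.893844.

84.894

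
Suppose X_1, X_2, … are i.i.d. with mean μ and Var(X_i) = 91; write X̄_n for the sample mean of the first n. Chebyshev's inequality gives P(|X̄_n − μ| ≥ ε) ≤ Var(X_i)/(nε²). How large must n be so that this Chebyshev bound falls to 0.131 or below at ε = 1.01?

Require 91/(n·1.01²) ≤ 0.131, i.e. n ≥ 91/(0.131·1.01²) = 680.969.
The smallest integer n is 681.

681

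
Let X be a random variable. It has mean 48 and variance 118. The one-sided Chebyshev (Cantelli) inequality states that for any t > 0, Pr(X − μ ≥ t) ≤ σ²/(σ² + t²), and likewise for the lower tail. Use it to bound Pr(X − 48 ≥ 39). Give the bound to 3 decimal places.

0.072

Here σ² = 118 and t = 39, so σ² + t² = 1639.
Cantelli's bound: 118/1639 = 0.0720.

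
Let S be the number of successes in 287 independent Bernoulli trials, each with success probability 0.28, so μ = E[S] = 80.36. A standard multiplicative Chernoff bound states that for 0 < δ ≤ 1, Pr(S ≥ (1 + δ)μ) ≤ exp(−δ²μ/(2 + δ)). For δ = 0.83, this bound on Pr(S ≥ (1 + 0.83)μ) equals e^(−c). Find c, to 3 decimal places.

c = δ²μ/(2 + δ) = 0.83²·80.36/(2 + 0.83) = 19.5618.

19.562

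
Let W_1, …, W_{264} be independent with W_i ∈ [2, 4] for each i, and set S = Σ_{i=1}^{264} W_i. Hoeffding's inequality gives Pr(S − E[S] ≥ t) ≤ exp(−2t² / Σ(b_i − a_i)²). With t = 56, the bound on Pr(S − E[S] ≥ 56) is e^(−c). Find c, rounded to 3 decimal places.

5.939

Σ(b_i − a_i)² = 264·(2)² = 1056.
c = 2t²/1056 = 2·56²/1056 = 5.9394.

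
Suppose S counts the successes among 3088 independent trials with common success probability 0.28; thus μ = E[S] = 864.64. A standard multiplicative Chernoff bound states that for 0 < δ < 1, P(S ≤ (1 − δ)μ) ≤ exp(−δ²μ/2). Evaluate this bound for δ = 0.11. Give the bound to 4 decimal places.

0.0053

Exponent = δ²μ/2 = 0.11²·864.64/2 = 5.2311.
Bound = exp(−5.2311) = 0.00535.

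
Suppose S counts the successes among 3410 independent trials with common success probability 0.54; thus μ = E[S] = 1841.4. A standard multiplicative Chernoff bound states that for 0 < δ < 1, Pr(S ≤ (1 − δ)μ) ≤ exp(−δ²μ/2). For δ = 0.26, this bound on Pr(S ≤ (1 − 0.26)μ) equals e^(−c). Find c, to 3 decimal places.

c = δ²μ/2 = 0.26²·1841.4/2 = 62.2393.

62.239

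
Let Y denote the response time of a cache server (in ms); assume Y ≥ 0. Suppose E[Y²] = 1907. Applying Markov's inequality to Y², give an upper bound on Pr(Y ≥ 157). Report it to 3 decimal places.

Since Y ≥ 0, the event {Y ≥ 157} is the same as {Y² ≥ 24649}.
Markov's inequality applied to Y² gives Pr(Y² ≥ 24649) ≤ E[Y²]/24649 = 1907/24649 = 0.0774.

0.077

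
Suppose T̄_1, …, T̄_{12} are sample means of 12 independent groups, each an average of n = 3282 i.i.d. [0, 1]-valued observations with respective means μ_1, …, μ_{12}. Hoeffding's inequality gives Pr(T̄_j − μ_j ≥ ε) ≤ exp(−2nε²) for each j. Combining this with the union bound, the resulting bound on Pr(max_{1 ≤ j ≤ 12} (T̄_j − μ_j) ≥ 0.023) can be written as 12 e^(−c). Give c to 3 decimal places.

3.472

Union bound over the 12 events: Pr(max_{1 ≤ j ≤ 12} (T̄_j − μ_j) ≥ 0.023) ≤ 12·exp(−2nε²) = 12 exp(−2·3282·0.023²).
So c = 2·3282·0.023² = 3.4724.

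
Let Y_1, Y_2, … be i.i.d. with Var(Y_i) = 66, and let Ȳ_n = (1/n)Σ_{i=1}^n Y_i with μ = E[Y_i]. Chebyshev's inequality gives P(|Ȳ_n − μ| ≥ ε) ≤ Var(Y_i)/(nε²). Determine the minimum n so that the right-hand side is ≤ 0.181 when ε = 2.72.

50

Require 66/(n·2.72²) ≤ 0.181, i.e. n ≥ 66/(0.181·2.72²) = 49.286.
The smallest integer n is 50.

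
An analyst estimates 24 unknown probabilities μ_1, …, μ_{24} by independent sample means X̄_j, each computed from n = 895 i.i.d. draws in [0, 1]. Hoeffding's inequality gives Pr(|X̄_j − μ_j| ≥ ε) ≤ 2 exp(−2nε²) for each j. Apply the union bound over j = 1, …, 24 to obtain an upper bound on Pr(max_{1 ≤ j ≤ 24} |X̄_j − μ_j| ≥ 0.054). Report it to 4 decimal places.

Per-experiment Hoeffding bound: 2·exp(−2·895·0.054²) = 2·exp(−5.21964) = 0.010819.
Union bound over 24 events: 24·0.010819 = 0.25965.

0.2596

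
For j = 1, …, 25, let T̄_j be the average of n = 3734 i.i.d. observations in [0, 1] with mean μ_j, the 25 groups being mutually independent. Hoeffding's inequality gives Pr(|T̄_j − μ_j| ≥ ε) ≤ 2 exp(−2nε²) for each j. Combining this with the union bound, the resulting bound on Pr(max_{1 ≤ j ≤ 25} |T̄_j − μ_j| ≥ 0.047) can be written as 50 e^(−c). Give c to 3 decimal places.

16.497

Union bound over the 25 events: Pr(max_{1 ≤ j ≤ 25} |T̄_j − μ_j| ≥ 0.047) ≤ 25·2·exp(−2nε²) = 50 exp(−2·3734·0.047²).
So c = 2·3734·0.047² = 16.4968.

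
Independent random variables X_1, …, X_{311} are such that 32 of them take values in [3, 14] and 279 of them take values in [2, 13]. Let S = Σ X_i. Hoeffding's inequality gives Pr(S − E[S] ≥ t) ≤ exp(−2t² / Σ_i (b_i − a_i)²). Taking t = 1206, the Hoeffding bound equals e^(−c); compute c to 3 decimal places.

Σ(b_i − a_i)² = 32·11² + 279·11² = 37631.
c = 2t² / 37631 = 2·1206² / 37631 = 77.2999.

77.300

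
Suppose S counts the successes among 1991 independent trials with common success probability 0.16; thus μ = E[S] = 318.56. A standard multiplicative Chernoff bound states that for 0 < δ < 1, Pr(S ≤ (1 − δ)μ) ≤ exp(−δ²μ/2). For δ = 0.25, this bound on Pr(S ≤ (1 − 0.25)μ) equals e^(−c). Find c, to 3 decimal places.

c = δ²μ/2 = 0.25²·318.56/2 = 9.9550.

9.955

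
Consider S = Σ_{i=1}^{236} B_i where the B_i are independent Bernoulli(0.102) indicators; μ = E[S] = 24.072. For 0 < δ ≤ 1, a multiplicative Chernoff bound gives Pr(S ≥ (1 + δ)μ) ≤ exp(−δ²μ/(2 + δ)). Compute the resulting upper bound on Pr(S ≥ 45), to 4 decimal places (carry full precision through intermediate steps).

0.0018

Write 45 = (1 + δ)μ, so δ = 45/24.072 − 1 = 0.8693918…
Then the exponent is δ²μ/(2 + δ) = (45 − μ)² / (μ·(2 + δ)) = 6.340937.
Bound = exp(−6.340937) = 0.00176.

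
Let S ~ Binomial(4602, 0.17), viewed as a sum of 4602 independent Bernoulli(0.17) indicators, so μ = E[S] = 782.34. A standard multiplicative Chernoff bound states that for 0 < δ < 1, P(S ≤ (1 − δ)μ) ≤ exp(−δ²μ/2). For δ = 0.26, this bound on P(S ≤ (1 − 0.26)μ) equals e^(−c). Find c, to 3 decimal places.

26.443

c = δ²μ/2 = 0.26²·782.34/2 = 26.4431.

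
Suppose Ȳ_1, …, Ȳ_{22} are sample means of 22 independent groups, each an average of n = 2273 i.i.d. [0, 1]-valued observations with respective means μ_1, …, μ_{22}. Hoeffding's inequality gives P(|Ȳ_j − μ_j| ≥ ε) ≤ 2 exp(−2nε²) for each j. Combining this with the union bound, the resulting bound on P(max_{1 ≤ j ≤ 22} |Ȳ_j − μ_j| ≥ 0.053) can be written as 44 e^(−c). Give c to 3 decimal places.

Union bound over the 22 events: P(max_{1 ≤ j ≤ 22} |Ȳ_j − μ_j| ≥ 0.053) ≤ 22·2·exp(−2nε²) = 44 exp(−2·2273·0.053²).
So c = 2·2273·0.053² = 12.7697.

12.770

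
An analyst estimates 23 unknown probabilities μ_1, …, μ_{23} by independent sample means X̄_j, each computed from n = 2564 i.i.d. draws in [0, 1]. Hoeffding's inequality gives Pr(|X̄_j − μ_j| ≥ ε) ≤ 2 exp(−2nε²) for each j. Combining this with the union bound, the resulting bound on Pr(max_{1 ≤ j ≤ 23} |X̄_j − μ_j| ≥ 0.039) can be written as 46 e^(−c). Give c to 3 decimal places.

Union bound over the 23 events: Pr(max_{1 ≤ j ≤ 23} |X̄_j − μ_j| ≥ 0.039) ≤ 23·2·exp(−2nε²) = 46 exp(−2·2564·0.039²).
So c = 2·2564·0.039² = 7.7997.

7.800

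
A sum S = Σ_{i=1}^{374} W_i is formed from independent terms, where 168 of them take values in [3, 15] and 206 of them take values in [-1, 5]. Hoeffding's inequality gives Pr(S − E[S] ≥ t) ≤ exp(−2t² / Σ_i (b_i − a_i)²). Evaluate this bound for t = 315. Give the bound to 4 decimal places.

Σ(b_i − a_i)² = 168·12² + 206·6² = 31608.
Exponent = 2·315² / 31608 = 6.27847.
Bound = exp(−6.27847) = 0.00188.

0.0019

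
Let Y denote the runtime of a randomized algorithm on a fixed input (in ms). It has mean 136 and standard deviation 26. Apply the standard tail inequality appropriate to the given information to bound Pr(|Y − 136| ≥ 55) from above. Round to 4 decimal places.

Mean and variance are known, so Chebyshev's inequality applies.
Chebyshev: Pr(|Y − μ| ≥ t) ≤ Var(Y)/t².
Var(Y) = σ² = 26² = 676.
Bound = 676 / 3025 = 0.2235.

0.2235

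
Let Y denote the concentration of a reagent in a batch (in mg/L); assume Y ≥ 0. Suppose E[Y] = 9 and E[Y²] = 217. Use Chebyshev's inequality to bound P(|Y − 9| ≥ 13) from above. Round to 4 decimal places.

Var(Y) = E[Y²] − (E[Y])² = 217 − 81 = 136.
Chebyshev's inequality: P(|Y − μ| ≥ t) ≤ Var(Y)/t² = 136/169 = 0.8047.

0.8047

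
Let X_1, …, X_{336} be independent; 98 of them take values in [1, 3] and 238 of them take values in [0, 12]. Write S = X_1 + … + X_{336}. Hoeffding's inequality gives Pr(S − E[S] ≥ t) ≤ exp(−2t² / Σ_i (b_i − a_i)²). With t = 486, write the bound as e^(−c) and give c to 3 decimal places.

13.628

Σ(b_i − a_i)² = 98·2² + 238·12² = 34664.
c = 2t² / 34664 = 2·486² / 34664 = 13.6277.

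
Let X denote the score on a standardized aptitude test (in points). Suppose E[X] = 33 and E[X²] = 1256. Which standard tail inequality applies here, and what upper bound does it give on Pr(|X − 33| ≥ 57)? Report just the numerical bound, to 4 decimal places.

0.0514

The first two moments determine the variance, so Chebyshev's inequality is the sharpest standard bound available.
Var(X) = E[X²] − (E[X])² = 1256 − 1089 = 167.
Chebyshev's inequality: Pr(|X − μ| ≥ t) ≤ Var(X)/t² = 167/3249 = 0.0514.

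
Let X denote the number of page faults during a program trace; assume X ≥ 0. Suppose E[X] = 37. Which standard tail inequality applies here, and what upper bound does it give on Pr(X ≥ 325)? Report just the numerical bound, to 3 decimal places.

Only the mean of a non-negative variable is known, so Markov's inequality is the applicable tail bound.
Markov's inequality: for a non-negative random variable, Pr(X ≥ a) ≤ E[X]/a.
Here E[X] = 37 and a = 325, so the bound is 37/325 = 0.1138.

0.114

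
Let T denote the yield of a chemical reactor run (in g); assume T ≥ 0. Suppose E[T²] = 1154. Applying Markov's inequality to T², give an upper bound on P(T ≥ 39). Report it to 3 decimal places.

0.759

Since T ≥ 0, the event {T ≥ 39} is the same as {T² ≥ 1521}.
Markov's inequality applied to T² gives P(T² ≥ 1521) ≤ E[T²]/1521 = 1154/1521 = 0.7587.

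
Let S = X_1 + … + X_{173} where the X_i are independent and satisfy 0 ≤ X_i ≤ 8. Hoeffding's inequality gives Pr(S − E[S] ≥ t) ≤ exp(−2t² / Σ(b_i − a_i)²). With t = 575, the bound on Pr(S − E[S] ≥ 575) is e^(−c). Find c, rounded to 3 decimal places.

59.723

Σ(b_i − a_i)² = 173·(8)² = 11072.
c = 2t²/11072 = 2·575²/11072 = 59.7227.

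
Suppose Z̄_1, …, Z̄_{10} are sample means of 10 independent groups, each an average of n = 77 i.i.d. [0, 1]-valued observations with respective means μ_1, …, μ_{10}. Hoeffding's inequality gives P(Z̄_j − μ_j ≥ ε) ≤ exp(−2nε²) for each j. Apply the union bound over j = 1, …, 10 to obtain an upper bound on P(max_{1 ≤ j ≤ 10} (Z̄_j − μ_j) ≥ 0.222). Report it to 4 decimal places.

Per-experiment Hoeffding bound: exp(−2·77·0.222²) = exp(−7.58974) = 0.00050561.
Union bound over 10 events: 10·0.00050561 = 0.00506.

0.0051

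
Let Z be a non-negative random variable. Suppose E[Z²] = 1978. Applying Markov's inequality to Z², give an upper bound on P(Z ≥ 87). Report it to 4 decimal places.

Since Z ≥ 0, the event {Z ≥ 87} is the same as {Z² ≥ 7569}.
Markov's inequality applied to Z² gives P(Z² ≥ 7569) ≤ E[Z²]/7569 = 1978/7569 = 0.2613.

0.2613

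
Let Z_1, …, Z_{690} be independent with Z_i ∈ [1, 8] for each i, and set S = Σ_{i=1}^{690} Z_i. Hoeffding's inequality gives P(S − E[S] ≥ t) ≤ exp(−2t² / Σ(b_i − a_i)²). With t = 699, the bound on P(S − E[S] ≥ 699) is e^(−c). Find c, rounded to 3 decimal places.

28.903

Σ(b_i − a_i)² = 690·(7)² = 33810.
c = 2t²/33810 = 2·699²/33810 = 28.9028.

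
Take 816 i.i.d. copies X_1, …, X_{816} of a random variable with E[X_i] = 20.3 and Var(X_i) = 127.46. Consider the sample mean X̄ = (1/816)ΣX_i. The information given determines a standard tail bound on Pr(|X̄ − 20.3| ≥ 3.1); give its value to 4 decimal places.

With mean and variance of each term known, Chebyshev's inequality bounds the deviation of the sum (or sample mean).
Var(X̄) = Var(X_i)/n = 127.46/816 = 0.1562.
Chebyshev: Pr(|X̄ − 20.3| ≥ 3.1) ≤ Var(X̄)/(3.1)² = 127.46/(816·3.1²) = 0.0163.

0.0163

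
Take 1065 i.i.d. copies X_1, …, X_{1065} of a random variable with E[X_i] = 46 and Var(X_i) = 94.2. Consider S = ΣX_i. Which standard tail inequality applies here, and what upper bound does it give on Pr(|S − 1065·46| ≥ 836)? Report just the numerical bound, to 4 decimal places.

With mean and variance of each term known, Chebyshev's inequality bounds the deviation of the sum (or sample mean).
Var(S) = n·Var(X_i) = 1065·94.2 = 100323.
Chebyshev: Pr(|S − 1065·46| ≥ 836) ≤ Var(S)/836² = 100323/698896 = 0.1435.

0.1435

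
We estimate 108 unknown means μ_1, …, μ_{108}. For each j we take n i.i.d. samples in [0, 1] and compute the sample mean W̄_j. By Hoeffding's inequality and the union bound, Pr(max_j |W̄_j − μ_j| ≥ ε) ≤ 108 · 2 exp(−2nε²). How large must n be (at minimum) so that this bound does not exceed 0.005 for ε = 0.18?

Need 2·108·exp(−2nε²) ≤ 0.005, i.e. exp(−2nε²) ≤ 0.005/216.
So 2nε² ≥ ln(216/0.005) = 10.673596.
Hence n ≥ 10.673596/(2·0.18²) = 164.716.
The smallest integer n is 165.

165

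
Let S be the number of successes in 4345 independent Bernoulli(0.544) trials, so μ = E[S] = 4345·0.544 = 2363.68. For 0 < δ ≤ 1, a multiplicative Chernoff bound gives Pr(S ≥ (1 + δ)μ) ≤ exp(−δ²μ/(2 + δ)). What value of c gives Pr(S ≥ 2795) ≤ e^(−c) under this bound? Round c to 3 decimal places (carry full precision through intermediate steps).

Write 2795 = (1 + δ)μ, so δ = 2795/2363.68 − 1 = 0.1824782…
Then the exponent is δ²μ/(2 + δ) = (2795 − μ)² / (μ·(2 + δ)) = 36.062896.

36.063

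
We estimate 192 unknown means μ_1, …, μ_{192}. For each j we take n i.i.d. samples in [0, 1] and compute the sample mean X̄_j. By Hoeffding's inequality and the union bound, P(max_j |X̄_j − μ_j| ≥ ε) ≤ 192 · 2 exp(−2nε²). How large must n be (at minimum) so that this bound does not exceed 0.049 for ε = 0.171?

154

Need 2·192·exp(−2nε²) ≤ 0.049, i.e. exp(−2nε²) ≤ 0.049/384.
So 2nε² ≥ ln(384/0.049) = 8.966578.
Hence n ≥ 8.966578/(2·0.171²) = 153.322.
The smallest integer n is 154.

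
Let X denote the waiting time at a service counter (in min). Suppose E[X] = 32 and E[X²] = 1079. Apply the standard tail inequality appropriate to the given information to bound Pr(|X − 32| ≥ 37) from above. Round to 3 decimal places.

0.040

The first two moments determine the variance, so Chebyshev's inequality is the sharpest standard bound available.
Var(X) = E[X²] − (E[X])² = 1079 − 1024 = 55.
Chebyshev's inequality: Pr(|X − μ| ≥ t) ≤ Var(X)/t² = 55/1369 = 0.0402.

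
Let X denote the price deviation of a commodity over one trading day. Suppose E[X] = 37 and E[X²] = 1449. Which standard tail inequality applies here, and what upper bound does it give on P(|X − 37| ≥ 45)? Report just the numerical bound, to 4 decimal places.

The first two moments determine the variance, so Chebyshev's inequality is the sharpest standard bound available.
Var(X) = E[X²] − (E[X])² = 1449 − 1369 = 80.
Chebyshev's inequality: P(|X − μ| ≥ t) ≤ Var(X)/t² = 80/2025 = 0.0395.

0.0395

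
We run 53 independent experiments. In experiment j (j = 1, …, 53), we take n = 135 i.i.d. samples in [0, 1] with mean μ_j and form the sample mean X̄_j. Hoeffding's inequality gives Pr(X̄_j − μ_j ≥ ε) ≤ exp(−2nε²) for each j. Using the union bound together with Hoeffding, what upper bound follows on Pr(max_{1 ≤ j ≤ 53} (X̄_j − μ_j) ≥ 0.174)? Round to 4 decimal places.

Per-experiment Hoeffding bound: exp(−2·135·0.174²) = exp(−8.17452) = 0.00028174.
Union bound over 53 events: 53·0.00028174 = 0.01493.

0.0149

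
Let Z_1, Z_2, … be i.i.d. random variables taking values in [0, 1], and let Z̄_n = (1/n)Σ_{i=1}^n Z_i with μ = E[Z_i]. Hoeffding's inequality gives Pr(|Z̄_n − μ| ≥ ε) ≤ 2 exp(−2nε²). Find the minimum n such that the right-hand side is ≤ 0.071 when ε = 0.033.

Require 2·exp(−2nε²) ≤ 0.071, i.e. 2nε² ≥ ln(2/0.071) = 3.338223.
So n ≥ 3.338223 / (2·0.033²) = 1532.701.
The smallest integer n is 1533.

1533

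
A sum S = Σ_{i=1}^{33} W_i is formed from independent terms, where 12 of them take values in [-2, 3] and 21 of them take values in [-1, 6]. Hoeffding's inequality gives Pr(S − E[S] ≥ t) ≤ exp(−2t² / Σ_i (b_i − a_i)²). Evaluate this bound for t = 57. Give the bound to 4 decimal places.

Σ(b_i − a_i)² = 12·5² + 21·7² = 1329.
Exponent = 2·57² / 1329 = 4.88939.
Bound = exp(−4.88939) = 0.00753.

0.0075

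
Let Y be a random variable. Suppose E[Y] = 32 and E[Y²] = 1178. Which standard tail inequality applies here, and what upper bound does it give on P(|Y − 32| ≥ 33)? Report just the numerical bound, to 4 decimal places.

0.1414

The first two moments determine the variance, so Chebyshev's inequality is the sharpest standard bound available.
Var(Y) = E[Y²] − (E[Y])² = 1178 − 1024 = 154.
Chebyshev's inequality: P(|Y − μ| ≥ t) ≤ Var(Y)/t² = 154/1089 = 0.1414.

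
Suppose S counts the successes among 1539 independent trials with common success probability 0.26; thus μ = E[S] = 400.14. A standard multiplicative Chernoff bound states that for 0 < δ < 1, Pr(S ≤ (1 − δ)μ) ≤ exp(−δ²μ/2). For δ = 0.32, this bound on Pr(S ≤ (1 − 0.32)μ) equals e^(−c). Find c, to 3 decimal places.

20.487

c = δ²μ/2 = 0.32²·400.14/2 = 20.4872.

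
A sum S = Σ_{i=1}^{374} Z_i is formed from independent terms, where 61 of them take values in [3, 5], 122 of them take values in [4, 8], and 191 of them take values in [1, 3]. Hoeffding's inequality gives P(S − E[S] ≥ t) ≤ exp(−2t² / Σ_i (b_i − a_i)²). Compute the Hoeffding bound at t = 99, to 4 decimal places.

Σ(b_i − a_i)² = 61·2² + 122·4² + 191·2² = 2960.
Exponent = 2·99² / 2960 = 6.62230.
Bound = exp(−6.62230) = 0.00133.

0.0013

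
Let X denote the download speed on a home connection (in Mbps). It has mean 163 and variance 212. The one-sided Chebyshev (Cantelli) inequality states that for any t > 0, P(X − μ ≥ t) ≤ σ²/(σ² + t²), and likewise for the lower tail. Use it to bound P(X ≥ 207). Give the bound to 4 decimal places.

Here σ² = 212 and t = 44, so σ² + t² = 2148.
Cantelli's bound: 212/2148 = 0.0987.

0.0987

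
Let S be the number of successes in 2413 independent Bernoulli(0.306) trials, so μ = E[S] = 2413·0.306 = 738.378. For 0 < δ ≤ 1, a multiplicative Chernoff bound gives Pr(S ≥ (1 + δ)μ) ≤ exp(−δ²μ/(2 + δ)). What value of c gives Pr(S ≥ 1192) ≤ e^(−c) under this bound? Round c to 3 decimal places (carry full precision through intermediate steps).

Write 1192 = (1 + δ)μ, so δ = 1192/738.378 − 1 = 0.6143493…
Then the exponent is δ²μ/(2 + δ) = (1192 − μ)² / (μ·(2 + δ)) = 106.597215.

106.597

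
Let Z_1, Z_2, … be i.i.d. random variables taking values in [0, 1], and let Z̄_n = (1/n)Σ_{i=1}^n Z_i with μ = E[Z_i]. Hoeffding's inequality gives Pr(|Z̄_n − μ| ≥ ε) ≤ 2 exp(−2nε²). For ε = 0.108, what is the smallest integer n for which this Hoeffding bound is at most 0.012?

220

Require 2·exp(−2nε²) ≤ 0.012, i.e. 2nε² ≥ ln(2/0.012) = 5.115996.
So n ≥ 5.115996 / (2·0.108²) = 219.307.
The smallest integer n is 220.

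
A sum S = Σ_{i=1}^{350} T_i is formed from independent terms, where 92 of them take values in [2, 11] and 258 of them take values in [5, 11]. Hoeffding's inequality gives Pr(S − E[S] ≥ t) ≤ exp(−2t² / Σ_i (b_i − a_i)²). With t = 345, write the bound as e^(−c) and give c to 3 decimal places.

14.220

Σ(b_i − a_i)² = 92·9² + 258·6² = 16740.
c = 2t² / 16740 = 2·345² / 16740 = 14.2204.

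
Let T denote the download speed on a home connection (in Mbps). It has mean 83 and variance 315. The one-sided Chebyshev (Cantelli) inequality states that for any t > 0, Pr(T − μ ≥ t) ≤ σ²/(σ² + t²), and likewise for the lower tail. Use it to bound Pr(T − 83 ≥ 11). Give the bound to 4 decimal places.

Here σ² = 315 and t = 11, so σ² + t² = 436.
Cantelli's bound: 315/436 = 0.7225.

0.7225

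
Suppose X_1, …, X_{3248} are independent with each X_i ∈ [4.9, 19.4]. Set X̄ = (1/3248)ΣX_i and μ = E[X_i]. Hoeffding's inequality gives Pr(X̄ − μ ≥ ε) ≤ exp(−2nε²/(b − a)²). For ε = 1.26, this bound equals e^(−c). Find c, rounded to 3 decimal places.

c = 2nε²/(b − a)² = 2·3248·1.26² / 14.5² = 49.0514.

49.051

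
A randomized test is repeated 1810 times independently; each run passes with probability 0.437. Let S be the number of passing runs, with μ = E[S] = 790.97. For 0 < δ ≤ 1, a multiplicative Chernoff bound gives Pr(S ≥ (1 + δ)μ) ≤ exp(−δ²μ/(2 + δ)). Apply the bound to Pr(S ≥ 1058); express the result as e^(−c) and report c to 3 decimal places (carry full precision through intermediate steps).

Write 1058 = (1 + δ)μ, so δ = 1058/790.97 − 1 = 0.3375981…
Then the exponent is δ²μ/(2 + δ) = (1058 − μ)² / (μ·(2 + δ)) = 38.564726.

38.565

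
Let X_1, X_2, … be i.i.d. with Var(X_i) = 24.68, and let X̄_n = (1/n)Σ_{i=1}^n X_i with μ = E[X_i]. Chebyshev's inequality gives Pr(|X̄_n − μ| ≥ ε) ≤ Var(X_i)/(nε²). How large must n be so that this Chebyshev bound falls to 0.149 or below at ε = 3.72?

Require 24.68/(n·3.72²) ≤ 0.149, i.e. n ≥ 24.68/(0.149·3.72²) = 11.969.
The smallest integer n is 12.

12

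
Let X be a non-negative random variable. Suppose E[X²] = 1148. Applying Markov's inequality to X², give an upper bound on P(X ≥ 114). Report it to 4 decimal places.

0.0883

Since X ≥ 0, the event {X ≥ 114} is the same as {X² ≥ 12996}.
Markov's inequality applied to X² gives P(X² ≥ 12996) ≤ E[X²]/12996 = 1148/12996 = 0.0883.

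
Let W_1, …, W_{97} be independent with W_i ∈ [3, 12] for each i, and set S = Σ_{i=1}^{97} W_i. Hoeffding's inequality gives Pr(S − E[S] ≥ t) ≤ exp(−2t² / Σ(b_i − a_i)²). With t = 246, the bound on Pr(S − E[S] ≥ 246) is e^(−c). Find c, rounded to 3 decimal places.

15.404

Σ(b_i − a_i)² = 97·(9)² = 7857.
c = 2t²/7857 = 2·246²/7857 = 15.4044.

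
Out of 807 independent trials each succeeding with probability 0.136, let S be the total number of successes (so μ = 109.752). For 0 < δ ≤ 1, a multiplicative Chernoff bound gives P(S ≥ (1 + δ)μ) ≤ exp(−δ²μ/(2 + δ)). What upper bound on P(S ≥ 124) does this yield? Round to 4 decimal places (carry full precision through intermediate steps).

0.4196

Write 124 = (1 + δ)μ, so δ = 124/109.752 − 1 = 0.12982…
Then the exponent is δ²μ/(2 + δ) = (124 − μ)² / (μ·(2 + δ)) = 0.868465.
Bound = exp(−0.868465) = 0.41960.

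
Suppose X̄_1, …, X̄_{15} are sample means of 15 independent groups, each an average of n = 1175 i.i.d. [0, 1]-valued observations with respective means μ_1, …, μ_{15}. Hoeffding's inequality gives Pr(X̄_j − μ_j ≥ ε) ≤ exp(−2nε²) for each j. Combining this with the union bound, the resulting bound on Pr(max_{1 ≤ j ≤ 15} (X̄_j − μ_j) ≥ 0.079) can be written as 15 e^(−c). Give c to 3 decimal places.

14.666

Union bound over the 15 events: Pr(max_{1 ≤ j ≤ 15} (X̄_j − μ_j) ≥ 0.079) ≤ 15·exp(−2nε²) = 15 exp(−2·1175·0.079²).
So c = 2·1175·0.079² = 14.6663.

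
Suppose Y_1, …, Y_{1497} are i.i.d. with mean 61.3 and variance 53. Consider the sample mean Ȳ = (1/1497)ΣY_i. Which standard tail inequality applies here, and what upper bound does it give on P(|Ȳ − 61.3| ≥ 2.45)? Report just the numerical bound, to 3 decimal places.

With mean and variance of each term known, Chebyshev's inequality bounds the deviation of the sum (or sample mean).
Var(Ȳ) = Var(Y_i)/n = 53/1497 = 0.035404.
Chebyshev: P(|Ȳ − 61.3| ≥ 2.45) ≤ Var(Ȳ)/(2.45)² = 53/(1497·2.45²) = 0.0059.

0.006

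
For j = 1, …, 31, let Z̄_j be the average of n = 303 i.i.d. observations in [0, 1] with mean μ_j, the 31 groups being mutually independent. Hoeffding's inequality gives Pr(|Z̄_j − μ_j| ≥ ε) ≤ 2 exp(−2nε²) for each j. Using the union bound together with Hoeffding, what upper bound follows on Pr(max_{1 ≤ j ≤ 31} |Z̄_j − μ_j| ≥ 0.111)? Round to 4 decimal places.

0.0355

Per-experiment Hoeffding bound: 2·exp(−2·303·0.111²) = 2·exp(−7.46653) = 0.0011438.
Union bound over 31 events: 31·0.0011438 = 0.03546.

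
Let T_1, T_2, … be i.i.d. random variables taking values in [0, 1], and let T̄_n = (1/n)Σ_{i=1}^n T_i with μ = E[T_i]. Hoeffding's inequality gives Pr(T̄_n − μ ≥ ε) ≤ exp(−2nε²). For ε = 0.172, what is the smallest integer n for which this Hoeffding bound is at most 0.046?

Require exp(−2nε²) ≤ 0.046, i.e. 2nε² ≥ ln(1/0.046) = 3.079114.
So n ≥ 3.079114 / (2·0.172²) = 52.040.
The smallest integer n is 53.

53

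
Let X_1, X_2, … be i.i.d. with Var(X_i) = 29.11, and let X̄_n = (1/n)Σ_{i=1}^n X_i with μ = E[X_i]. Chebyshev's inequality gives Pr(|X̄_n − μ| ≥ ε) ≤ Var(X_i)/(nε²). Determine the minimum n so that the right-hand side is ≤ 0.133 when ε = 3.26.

Require 29.11/(n·3.26²) ≤ 0.133, i.e. n ≥ 29.11/(0.133·3.26²) = 20.595.
The smallest integer n is 21.

21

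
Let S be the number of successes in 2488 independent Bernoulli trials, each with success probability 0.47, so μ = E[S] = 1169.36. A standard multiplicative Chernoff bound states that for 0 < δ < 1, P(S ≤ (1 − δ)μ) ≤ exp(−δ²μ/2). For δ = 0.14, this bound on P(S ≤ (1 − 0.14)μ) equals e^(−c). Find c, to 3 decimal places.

11.460

c = δ²μ/2 = 0.14²·1169.36/2 = 11.4597.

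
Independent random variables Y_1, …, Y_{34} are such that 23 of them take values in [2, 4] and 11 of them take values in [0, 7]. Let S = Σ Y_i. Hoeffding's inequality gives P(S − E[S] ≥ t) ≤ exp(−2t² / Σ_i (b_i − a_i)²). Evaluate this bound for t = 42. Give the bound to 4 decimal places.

Σ(b_i − a_i)² = 23·2² + 11·7² = 631.
Exponent = 2·42² / 631 = 5.59113.
Bound = exp(−5.59113) = 0.00373.

0.0037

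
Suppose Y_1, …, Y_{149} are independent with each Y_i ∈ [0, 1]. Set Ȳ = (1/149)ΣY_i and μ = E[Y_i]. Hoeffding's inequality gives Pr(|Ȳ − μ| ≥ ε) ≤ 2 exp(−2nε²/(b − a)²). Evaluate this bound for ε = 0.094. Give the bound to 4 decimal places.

0.1437

Exponent: 2nε²/(b − a)² = 2·149·0.094² / 1² = 2.63313.
Bound = 2·exp(−2.63313) = 0.14371.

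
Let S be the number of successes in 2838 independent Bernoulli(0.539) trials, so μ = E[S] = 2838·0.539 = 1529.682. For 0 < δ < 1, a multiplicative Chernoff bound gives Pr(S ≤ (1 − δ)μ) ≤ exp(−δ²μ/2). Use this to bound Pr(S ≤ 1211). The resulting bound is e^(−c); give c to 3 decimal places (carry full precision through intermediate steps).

Write 1211 = (1 − δ)μ, so δ = 1 − 1211/1529.682 = 0.2083322…
Then the exponent is δ²μ/2 = (μ − 1211)²/(2μ) = 33.195859.

33.196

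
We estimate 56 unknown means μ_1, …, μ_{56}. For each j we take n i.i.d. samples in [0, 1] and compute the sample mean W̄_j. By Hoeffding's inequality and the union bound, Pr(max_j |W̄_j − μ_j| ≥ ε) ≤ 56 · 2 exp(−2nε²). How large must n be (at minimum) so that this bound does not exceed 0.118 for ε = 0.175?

112

Need 2·56·exp(−2nε²) ≤ 0.118, i.e. exp(−2nε²) ≤ 0.118/112.
So 2nε² ≥ ln(112/0.118) = 6.855570.
Hence n ≥ 6.855570/(2·0.175²) = 111.928.
The smallest integer n is 112.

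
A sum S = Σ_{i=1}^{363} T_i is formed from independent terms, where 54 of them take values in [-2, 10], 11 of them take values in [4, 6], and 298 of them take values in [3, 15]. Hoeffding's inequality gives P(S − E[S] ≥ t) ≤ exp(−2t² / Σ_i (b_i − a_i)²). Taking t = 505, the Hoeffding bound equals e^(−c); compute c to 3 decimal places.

Σ(b_i − a_i)² = 54·12² + 11·2² + 298·12² = 50732.
c = 2t² / 50732 = 2·505² / 50732 = 10.0538.

10.054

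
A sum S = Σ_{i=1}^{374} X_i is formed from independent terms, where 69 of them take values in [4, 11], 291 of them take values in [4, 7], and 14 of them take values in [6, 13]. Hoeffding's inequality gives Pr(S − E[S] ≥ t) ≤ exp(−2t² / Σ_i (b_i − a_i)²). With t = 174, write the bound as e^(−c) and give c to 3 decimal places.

Σ(b_i − a_i)² = 69·7² + 291·3² + 14·7² = 6686.
c = 2t² / 6686 = 2·174² / 6686 = 9.0565.

9.057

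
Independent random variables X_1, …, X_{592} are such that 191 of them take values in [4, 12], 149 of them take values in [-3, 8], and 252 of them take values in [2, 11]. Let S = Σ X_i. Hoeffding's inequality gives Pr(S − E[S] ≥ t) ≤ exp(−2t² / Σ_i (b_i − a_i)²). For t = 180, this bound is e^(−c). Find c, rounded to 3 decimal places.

Σ(b_i − a_i)² = 191·8² + 149·11² + 252·9² = 50665.
c = 2t² / 50665 = 2·180² / 50665 = 1.2790.

1.279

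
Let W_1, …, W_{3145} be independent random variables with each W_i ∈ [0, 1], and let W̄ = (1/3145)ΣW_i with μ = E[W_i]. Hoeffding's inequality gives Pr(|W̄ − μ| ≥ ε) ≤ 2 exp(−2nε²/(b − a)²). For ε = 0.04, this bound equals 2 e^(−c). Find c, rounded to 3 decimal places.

c = 2nε²/(b − a)² = 2·3145·0.04² / 1² = 10.0640.

10.064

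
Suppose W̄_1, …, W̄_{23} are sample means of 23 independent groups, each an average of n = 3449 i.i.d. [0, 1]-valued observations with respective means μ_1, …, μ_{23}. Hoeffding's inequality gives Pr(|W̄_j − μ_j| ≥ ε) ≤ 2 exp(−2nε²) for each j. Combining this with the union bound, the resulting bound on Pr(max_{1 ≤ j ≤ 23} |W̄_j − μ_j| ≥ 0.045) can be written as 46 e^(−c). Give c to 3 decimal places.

13.968

Union bound over the 23 events: Pr(max_{1 ≤ j ≤ 23} |W̄_j − μ_j| ≥ 0.045) ≤ 23·2·exp(−2nε²) = 46 exp(−2·3449·0.045²).
So c = 2·3449·0.045² = 13.9685.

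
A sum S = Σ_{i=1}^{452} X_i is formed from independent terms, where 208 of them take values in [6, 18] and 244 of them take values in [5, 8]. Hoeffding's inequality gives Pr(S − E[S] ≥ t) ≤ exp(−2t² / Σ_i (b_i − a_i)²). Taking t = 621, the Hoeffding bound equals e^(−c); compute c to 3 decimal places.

23.992

Σ(b_i − a_i)² = 208·12² + 244·3² = 32148.
c = 2t² / 32148 = 2·621² / 32148 = 23.9916.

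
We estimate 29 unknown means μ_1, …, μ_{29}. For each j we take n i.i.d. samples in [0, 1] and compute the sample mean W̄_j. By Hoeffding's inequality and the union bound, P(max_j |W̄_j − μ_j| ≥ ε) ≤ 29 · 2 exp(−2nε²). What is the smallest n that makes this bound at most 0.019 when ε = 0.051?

1543

Need 2·29·exp(−2nε²) ≤ 0.019, i.e. exp(−2nε²) ≤ 0.019/58.
So 2nε² ≥ ln(58/0.019) = 8.023759.
Hence n ≥ 8.023759/(2·0.051²) = 1542.437.
The smallest integer n is 1543.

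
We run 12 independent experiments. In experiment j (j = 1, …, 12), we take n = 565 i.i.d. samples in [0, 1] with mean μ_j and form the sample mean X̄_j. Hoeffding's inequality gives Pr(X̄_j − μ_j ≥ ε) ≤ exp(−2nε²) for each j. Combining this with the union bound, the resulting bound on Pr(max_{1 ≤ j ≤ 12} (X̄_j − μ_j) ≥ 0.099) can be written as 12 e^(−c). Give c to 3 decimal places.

11.075

Union bound over the 12 events: Pr(max_{1 ≤ j ≤ 12} (X̄_j − μ_j) ≥ 0.099) ≤ 12·exp(−2nε²) = 12 exp(−2·565·0.099²).
So c = 2·565·0.099² = 11.0751.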